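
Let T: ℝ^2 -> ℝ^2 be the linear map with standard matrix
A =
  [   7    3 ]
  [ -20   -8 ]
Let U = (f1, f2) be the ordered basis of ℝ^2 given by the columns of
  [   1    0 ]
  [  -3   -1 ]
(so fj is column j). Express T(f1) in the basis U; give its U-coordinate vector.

<-2, 2>

Column 1 of [T]_U is the U-coordinate vector of T(f1).
In standard coordinates T(f1) = A f1 = <-2, 4>.
Converting to U: <-2, 4> = -2f1 + 2f2, so the coordinate vector is <-2, 2>.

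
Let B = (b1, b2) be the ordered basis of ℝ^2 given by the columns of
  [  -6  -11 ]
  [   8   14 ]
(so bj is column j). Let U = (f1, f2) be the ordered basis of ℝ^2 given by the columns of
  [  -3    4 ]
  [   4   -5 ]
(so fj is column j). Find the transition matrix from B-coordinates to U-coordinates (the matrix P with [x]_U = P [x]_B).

Let M have columns bj and N have columns fj. Then for every x, N [x]_U = x = M [x]_B, so P = N^(-1) M.
Since det N = -1, N^(-1) has integer entries; multiplying gives P = [[2, 1], [0, -2]].

[[2, 1], [0, -2]]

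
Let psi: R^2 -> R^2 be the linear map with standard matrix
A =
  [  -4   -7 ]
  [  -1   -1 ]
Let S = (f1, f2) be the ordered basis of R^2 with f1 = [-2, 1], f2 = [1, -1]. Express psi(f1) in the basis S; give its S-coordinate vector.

Column 1 of [psi]_S is the S-coordinate vector of psi(f1).
In standard coordinates psi(f1) = A f1 = [1, 1].
Converting to S: [1, 1] = -2f1 - 3f2, so the coordinate vector is [-2, -3].

[-2, -3]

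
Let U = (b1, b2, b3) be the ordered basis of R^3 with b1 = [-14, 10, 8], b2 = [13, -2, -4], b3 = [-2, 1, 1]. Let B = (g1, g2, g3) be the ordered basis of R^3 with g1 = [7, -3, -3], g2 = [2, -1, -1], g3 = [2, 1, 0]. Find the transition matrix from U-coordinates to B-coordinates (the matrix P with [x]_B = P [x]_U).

[[-2, 1, 0], [-2, 1, -1], [2, 2, 0]]

Take x = bj: its U-coordinates are the j-th standard unit vector, so P e_j — column j of P — equals [bj]_B.
b1 = -2g1 - 2g2 + 2g3, giving column 1 = [-2, -2, 2]; repeating for each j gives P = [[-2, 1, 0], [-2, 1, -1], [2, 2, 0]].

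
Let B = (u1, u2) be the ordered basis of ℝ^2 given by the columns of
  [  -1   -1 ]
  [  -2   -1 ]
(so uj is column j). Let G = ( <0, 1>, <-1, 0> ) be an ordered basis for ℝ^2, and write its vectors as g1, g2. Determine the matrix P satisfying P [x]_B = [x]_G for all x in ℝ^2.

Take x = uj: its B-coordinates are the j-th standard unit vector, so P e_j — column j of P — equals [uj]_G.
u1 = -2g1 + g2, giving column 1 = <-2, 1>; repeating for each j gives P = [[-2, -1], [1, 1]].

[[-2, -1], [1, 1]]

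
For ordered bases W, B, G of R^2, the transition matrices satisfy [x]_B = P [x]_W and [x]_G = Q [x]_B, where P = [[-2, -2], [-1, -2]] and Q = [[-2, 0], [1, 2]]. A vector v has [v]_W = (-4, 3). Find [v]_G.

Composing the changes, [v]_G = Q P [v]_W.
Q P = [[4, 4], [-4, -6]]; applying this to (-4, 3) gives (-4, -2).

(-4, -2)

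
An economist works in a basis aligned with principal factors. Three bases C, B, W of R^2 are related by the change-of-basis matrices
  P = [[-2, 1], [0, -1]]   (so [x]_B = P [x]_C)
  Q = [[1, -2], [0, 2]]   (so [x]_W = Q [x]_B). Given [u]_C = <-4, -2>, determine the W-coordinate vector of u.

Apply P to get B-coordinates <6, 2>, then Q to get W-coordinates.
The result is [u]_W = <2, 4>.

<2, 4>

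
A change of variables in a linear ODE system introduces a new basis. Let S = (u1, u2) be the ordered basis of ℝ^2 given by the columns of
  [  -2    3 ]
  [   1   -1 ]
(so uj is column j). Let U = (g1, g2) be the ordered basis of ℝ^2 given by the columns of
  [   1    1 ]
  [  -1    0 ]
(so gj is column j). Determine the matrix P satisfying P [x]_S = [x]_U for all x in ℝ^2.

Let M have columns uj and N have columns gj. Then for every x, N [x]_U = x = M [x]_S, so P = N^(-1) M.
Since det N = 1, N^(-1) has integer entries; multiplying gives P = [[-1, 1], [-1, 2]].

[[-1, 1], [-1, 2]]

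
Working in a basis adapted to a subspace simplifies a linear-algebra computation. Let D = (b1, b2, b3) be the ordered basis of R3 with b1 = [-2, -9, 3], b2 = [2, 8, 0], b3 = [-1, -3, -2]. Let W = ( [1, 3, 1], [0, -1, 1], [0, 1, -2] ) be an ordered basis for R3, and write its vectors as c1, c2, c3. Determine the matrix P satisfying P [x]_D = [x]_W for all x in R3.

Let M have columns bj and N have columns cj. Then for every x, N [x]_W = x = M [x]_D, so P = N^(-1) M.
Since det N = 1, N^(-1) has integer entries; multiplying gives P = [[-2, 2, -1], [1, -2, 1], [-2, 0, 1]].

[[-2, 2, -1], [1, -2, 1], [-2, 0, 1]]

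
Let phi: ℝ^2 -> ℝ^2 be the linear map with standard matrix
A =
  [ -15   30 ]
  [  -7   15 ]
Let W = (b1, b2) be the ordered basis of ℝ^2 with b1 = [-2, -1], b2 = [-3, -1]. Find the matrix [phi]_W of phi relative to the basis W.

Let P have columns b1, b2. Then [phi]_W = P^(-1) A P.
Here det P = -1, so P^(-1) is integer; computing A P first and then P^(-1)(A P) gives [[3, -3], [-2, -3]].

[[3, -3], [-2, -3]]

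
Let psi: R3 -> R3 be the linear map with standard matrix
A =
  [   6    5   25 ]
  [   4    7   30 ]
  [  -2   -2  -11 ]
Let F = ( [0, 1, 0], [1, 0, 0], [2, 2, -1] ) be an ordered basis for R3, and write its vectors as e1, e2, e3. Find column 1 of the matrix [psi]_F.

[3, 1, 2]

Compute psi(e1) = A e1 = [5, 7, -2] in standard coordinates.
Then write this in F-coordinates: solve for y in y_1 e1 + ... + y_3 e3 = [5, 7, -2].
This gives y = [3, 1, 2], which is column 1 of [psi]_F.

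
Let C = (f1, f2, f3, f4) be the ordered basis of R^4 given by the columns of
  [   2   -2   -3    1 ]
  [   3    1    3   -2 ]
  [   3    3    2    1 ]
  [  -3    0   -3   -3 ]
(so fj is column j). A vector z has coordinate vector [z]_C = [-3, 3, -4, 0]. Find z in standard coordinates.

[0, -18, -8, 21]

By definition z = -3f1 + 3f2 - 4f3 + 0·f4.
Summing componentwise gives [0, -18, -8, 21].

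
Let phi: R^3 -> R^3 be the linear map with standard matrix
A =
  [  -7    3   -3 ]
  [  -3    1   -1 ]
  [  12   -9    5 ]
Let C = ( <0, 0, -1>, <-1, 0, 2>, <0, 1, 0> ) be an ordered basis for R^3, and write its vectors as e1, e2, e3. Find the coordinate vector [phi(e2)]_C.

<0, -1, 1>

Column 2 of [phi]_C is the C-coordinate vector of phi(e2).
In standard coordinates phi(e2) = A e2 = <1, 1, -2>.
Converting to C: <1, 1, -2> = 0·e1 - e2 + e3, so the coordinate vector is <0, -1, 1>.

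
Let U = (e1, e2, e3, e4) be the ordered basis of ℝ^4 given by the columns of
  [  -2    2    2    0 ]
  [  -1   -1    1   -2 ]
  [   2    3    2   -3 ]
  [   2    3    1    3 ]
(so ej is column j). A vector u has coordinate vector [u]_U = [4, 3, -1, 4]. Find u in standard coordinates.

By definition u = 4e1 + 3e2 - e3 + 4e4.
Summing componentwise gives [-4, -16, 3, 28].

[-4, -16, 3, 28]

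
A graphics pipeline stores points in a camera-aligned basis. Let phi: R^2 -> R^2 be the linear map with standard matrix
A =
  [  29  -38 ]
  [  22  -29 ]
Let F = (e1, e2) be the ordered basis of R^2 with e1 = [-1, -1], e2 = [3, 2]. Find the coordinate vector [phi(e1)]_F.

[-3, 2]

Column 1 of [phi]_F is the F-coordinate vector of phi(e1).
In standard coordinates phi(e1) = A e1 = [9, 7].
Converting to F: [9, 7] = -3e1 + 2e2, so the coordinate vector is [-3, 2].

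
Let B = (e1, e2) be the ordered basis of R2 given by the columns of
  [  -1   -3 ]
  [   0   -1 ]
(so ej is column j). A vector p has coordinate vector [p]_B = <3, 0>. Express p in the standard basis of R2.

<-3, 0>

p = M [p]_B, where M has columns e1, e2.
Carrying out the matrix-vector product, p = <-3, 0>.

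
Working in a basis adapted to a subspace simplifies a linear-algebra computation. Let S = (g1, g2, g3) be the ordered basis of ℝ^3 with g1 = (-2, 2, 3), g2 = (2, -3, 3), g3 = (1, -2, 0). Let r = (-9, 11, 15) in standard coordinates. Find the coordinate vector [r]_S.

(4, 1, -3)

[r]_S is the unique c with M c = r, where M has columns g1, ..., g3.
Solving this 3x3 system gives c = (4, 1, -3).
Check: 4g1 + g2 - 3g3 = (-9, 11, 15).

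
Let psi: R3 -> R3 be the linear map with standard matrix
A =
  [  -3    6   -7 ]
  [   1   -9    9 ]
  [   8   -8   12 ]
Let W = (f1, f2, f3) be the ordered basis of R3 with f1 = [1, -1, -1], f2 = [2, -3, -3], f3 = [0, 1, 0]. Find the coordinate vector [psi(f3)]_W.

Compute psi(f3) = A f3 = [6, -9, -8] in standard coordinates.
Then write this in W-coordinates: solve for y in y_1 f1 + ... + y_3 f3 = [6, -9, -8].
This gives y = [2, 2, -1], which is column 3 of [psi]_W.

[2, 2, -1]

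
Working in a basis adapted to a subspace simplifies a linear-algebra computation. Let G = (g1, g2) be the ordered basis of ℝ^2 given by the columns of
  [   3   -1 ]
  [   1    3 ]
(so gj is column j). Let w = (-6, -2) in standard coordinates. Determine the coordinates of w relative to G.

(-2, 0)

[w]_G is the unique c with M c = w, where M has columns g1, g2.
System: 3c_1 - c_2 = -6, c_1 + 3c_2 = -2; solving gives c_1 = -2, c_2 = 0.
Check: -2g1 + 0·g2 = (-6, -2).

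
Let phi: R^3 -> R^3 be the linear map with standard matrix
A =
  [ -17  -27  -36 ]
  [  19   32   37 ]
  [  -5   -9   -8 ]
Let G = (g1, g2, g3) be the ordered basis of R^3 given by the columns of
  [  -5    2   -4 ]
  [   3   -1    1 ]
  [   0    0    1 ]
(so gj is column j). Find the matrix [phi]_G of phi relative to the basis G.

[[2, 3, -3], [3, 2, 1], [-2, -1, 3]]

The j-th column of [phi]_G is [phi(gj)]_G.
phi(g1) = A g1 = [4, 1, -2] = 2g1 + 3g2 - 2g3, so column 1 is [2, 3, -2].
Repeating for g2, g3 and assembling the columns gives [[2, 3, -3], [3, 2, 1], [-2, -1, 3]].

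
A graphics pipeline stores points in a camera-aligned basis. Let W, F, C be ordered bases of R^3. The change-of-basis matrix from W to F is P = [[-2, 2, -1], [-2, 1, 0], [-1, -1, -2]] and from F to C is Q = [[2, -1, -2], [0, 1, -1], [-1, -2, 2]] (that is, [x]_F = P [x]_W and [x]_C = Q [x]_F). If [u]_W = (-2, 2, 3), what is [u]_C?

(16, 12, -29)

Composing the changes, [u]_C = Q P [u]_W.
Q P = [[0, 5, 2], [-1, 2, 2], [4, -6, -3]]; applying this to (-2, 2, 3) gives (16, 12, -29).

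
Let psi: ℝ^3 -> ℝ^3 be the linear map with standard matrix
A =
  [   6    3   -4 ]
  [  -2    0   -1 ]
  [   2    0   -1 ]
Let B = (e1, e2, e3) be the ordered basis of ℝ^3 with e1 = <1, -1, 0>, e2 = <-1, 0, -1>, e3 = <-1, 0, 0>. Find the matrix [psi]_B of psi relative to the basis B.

The j-th column of [psi]_B is [psi(ej)]_B.
psi(e1) = A e1 = <3, -2, 2> = 2e1 - 2e2 + e3, so column 1 is <2, -2, 1>.
Repeating for e2, e3 and assembling the columns gives [[2, -3, -2], [-2, 1, 2], [1, -2, 2]].

[[2, -3, -2], [-2, 1, 2], [1, -2, 2]]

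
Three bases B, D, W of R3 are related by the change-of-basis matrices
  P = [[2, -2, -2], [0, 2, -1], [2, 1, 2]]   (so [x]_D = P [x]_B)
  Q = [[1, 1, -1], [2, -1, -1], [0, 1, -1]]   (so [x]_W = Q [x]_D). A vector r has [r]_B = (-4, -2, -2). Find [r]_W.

(12, 16, 12)

First [r]_D = P [r]_B = (0, -2, -14).
Then [r]_W = Q [r]_D = (12, 16, 12).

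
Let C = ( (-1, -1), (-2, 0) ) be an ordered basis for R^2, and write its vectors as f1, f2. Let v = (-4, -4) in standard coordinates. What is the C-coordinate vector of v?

(4, 0)

Write v = c_1 f1 + c_2 f2 and solve for the c_i.
System: -c_1 - 2c_2 = -4, -c_1 + 0c_2 = -4; solving gives c_1 = 4, c_2 = 0.
Check: 4f1 + 0·f2 = (-4, -4).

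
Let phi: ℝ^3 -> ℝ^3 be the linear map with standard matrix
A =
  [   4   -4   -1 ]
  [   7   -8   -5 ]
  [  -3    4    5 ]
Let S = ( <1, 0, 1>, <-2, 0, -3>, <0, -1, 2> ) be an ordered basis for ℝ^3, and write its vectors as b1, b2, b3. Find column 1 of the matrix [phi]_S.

Compute phi(b1) = A b1 = <3, 2, 2> in standard coordinates.
Then write this in S-coordinates: solve for y in y_1 b1 + ... + y_3 b3 = <3, 2, 2>.
This gives y = <-3, -3, -2>, which is column 1 of [phi]_S.

<-3, -3, -2>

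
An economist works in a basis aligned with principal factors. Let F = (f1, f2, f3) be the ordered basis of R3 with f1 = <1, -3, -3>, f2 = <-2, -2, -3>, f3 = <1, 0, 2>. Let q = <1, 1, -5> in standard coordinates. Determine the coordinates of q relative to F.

[q]_F is the unique c with M c = q, where M has columns f1, ..., f3.
Gaussian elimination on [M | q] yields c = (1, -2, -4).
Check: f1 - 2f2 - 4f3 = <1, 1, -5>.

<1, -2, -4>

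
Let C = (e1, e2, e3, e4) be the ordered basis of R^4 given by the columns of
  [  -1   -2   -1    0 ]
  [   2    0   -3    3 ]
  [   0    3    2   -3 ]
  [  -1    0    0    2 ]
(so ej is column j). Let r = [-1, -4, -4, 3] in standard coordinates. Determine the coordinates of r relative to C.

[r]_C is the unique c with M c = r, where M has columns e1, ..., e4.
Gaussian elimination on [M | r] yields c = (1, -2, 4, 2).
Check: e1 - 2e2 + 4e3 + 2e4 = [-1, -4, -4, 3].

[1, -2, 4, 2]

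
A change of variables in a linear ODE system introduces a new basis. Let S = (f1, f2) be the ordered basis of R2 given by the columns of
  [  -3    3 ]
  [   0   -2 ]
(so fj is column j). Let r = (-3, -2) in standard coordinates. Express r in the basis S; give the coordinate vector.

We seek scalars with c_1 f1 + c_2 f2 = r; equivalently solve M c = r where the columns of M are f1, f2.
System: -3c_1 + 3c_2 = -3, 0c_1 - 2c_2 = -2; solving gives c_1 = 2, c_2 = 1.
Check: 2f1 + f2 = (-3, -2).

(2, 1)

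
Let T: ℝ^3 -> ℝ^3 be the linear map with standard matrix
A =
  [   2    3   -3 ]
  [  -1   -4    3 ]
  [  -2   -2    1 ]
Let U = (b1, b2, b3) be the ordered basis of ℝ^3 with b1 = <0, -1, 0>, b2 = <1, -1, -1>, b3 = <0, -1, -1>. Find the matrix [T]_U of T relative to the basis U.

The j-th column of [T]_U is [T(bj)]_U.
T(b1) = A b1 = <-3, 4, 2> = -2b1 - 3b2 + b3, so column 1 is <-2, -3, 1>.
Repeating for b2, b3 and assembling the columns gives [[-2, -1, 0], [-3, 2, 0], [1, -1, -1]].

[[-2, -1, 0], [-3, 2, 0], [1, -1, -1]]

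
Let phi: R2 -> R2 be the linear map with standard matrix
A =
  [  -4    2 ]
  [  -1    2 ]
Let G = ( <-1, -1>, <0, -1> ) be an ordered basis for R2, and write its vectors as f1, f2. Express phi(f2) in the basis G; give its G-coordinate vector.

Column 2 of [phi]_G is the G-coordinate vector of phi(f2).
In standard coordinates phi(f2) = A f2 = <-2, -2>.
Converting to G: <-2, -2> = 2f1 + 0·f2, so the coordinate vector is <2, 0>.

<2, 0>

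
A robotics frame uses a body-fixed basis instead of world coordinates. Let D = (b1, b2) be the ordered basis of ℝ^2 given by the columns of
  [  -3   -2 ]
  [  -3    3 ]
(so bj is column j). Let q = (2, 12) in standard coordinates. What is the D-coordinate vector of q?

[q]_D is the unique c with M c = q, where M has columns b1, b2.
System: -3c_1 - 2c_2 = 2, -3c_1 + 3c_2 = 12; solving gives c_1 = -2, c_2 = 2.
Check: -2b1 + 2b2 = (2, 12).

(-2, 2)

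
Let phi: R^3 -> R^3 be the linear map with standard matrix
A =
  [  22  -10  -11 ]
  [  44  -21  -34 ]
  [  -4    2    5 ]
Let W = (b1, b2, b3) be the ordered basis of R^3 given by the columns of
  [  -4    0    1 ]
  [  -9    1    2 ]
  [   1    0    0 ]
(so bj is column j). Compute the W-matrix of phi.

The j-th column of [phi]_W is [phi(bj)]_W.
phi(b1) = A b1 = (-9, -21, 3) = 3b1 + 0·b2 + 3b3, so column 1 is (3, 0, 3).
Repeating for b2, b3 and assembling the columns gives [[3, 2, 0], [0, 1, -2], [3, -2, 2]].

[[3, 2, 0], [0, 1, -2], [3, -2, 2]]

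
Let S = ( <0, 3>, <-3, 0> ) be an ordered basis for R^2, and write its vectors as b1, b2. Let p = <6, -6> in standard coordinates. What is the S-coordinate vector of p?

Write p = c_1 b1 + c_2 b2 and solve for the c_i.
System: 0c_1 - 3c_2 = 6, 3c_1 + 0c_2 = -6; solving gives c_1 = -2, c_2 = -2.
Check: -2b1 - 2b2 = <6, -6>.

<-2, -2>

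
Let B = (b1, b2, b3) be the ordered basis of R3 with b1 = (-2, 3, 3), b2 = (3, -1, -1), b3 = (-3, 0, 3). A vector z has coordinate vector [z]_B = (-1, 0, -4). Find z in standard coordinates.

The coordinates say z = -b1 + 0·b2 - 4b3; adding the scaled basis vectors gives (14, -3, -15).

(14, -3, -15)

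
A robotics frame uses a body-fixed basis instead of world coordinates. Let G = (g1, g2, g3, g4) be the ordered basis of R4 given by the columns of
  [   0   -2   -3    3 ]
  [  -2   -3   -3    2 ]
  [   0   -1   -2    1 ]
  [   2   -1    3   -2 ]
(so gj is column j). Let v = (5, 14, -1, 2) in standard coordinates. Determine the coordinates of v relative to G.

(-4, -4, 4, 3)

[v]_G is the unique c with M c = v, where M has columns g1, ..., g4.
Gaussian elimination on [M | v] yields c = (-4, -4, 4, 3).
Check: -4g1 - 4g2 + 4g3 + 3g4 = (5, 14, -1, 2).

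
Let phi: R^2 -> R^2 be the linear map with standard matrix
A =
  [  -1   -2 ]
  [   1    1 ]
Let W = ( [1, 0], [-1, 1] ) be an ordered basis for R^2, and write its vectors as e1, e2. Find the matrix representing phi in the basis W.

[[0, -1], [1, 0]]

With P the matrix whose columns are e1, e2, [phi]_W = P^(-1) A P.
Column by column: phi(e1) = A e1 = [-1, 1]; its W-coordinates [0, 1] give column 1.
Continuing for each basis vector yields [phi]_W = [[0, -1], [1, 0]].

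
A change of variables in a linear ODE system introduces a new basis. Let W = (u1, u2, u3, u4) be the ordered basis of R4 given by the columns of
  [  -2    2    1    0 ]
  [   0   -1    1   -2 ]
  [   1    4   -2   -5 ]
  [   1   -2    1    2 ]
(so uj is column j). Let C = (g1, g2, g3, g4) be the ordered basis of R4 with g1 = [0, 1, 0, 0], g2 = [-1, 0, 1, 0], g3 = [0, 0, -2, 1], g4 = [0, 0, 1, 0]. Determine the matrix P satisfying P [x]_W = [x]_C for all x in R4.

[[0, -1, 1, -2], [2, -2, -1, 0], [1, -2, 1, 2], [1, 2, 1, -1]]

Let M have columns uj and N have columns gj. Then for every x, N [x]_C = x = M [x]_W, so P = N^(-1) M.
Since det N = -1, N^(-1) has integer entries; multiplying gives P = [[0, -1, 1, -2], [2, -2, -1, 0], [1, -2, 1, 2], [1, 2, 1, -1]].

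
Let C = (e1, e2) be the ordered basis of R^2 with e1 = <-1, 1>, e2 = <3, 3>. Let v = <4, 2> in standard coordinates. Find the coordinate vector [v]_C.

<-1, 1>

[v]_C is the unique c with M c = v, where M has columns e1, e2.
System: -c_1 + 3c_2 = 4, c_1 + 3c_2 = 2; solving gives c_1 = -1, c_2 = 1.
Check: -e1 + e2 = <4, 2>.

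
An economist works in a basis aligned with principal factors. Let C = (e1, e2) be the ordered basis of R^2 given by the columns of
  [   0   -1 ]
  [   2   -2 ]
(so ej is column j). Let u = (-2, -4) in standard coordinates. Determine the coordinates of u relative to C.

(0, 2)

Write u = c_1 e1 + c_2 e2 and solve for the c_i.
System: 0c_1 - c_2 = -2, 2c_1 - 2c_2 = -4; solving gives c_1 = 0, c_2 = 2.
Check: 0·e1 + 2e2 = (-2, -4).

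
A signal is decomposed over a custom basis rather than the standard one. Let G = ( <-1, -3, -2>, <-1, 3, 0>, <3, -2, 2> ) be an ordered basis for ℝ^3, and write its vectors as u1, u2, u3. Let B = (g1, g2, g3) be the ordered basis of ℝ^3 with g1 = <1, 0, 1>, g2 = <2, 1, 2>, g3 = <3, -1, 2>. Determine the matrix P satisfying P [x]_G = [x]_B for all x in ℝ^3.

[[0, -2, 2], [-2, 2, -1], [1, -1, 1]]

Column j of P is [uj]_B, since P maps G-coordinates to B-coordinates.
Expressing u1 in B: u1 = 0·g1 - 2g2 + g3, so column 1 of P is <0, -2, 1>.
Doing the same for each uj gives P = [[0, -2, 2], [-2, 2, -1], [1, -1, 1]].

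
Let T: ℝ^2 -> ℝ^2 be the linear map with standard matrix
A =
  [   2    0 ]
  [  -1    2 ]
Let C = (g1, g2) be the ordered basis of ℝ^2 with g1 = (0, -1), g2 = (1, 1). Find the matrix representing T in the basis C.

The j-th column of [T]_C is [T(gj)]_C.
T(g1) = A g1 = (0, -2) = 2g1 + 0·g2, so column 1 is (2, 0).
Repeating for g2 and assembling the columns gives [[2, 1], [0, 2]].

[[2, 1], [0, 2]]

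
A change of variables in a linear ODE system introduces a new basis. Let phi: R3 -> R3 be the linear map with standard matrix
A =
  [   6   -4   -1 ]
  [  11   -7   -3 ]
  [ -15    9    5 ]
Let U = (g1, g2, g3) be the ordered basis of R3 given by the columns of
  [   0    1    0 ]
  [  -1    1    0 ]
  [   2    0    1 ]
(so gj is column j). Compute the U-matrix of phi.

The j-th column of [phi]_U is [phi(gj)]_U.
phi(g1) = A g1 = <2, 1, 1> = g1 + 2g2 - g3, so column 1 is <1, 2, -1>.
Repeating for g2, g3 and assembling the columns gives [[1, -2, 2], [2, 2, -1], [-1, -2, 1]].

[[1, -2, 2], [2, 2, -1], [-1, -2, 1]]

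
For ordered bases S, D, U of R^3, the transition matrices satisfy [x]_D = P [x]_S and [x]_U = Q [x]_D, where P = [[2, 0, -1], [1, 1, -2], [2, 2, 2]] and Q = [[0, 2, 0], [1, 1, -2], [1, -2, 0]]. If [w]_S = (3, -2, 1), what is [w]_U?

(-2, -4, 7)

Apply P to get D-coordinates (5, -1, 4), then Q to get U-coordinates.
The result is [w]_U = (-2, -4, 7).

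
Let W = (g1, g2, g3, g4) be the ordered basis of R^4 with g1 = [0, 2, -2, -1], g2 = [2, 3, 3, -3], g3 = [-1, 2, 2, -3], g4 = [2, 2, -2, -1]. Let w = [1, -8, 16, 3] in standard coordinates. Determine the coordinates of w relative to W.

[w]_W is the unique c with M c = w, where M has columns g1, ..., g4.
Solving this 4x4 system gives c = (-4, 2, -1, -2).
Check: -4g1 + 2g2 - g3 - 2g4 = [1, -8, 16, 3].

[-4, 2, -1, -2]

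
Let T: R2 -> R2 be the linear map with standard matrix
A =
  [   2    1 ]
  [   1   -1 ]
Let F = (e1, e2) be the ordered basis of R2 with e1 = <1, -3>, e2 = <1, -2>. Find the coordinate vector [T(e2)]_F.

Column 2 of [T]_F is the F-coordinate vector of T(e2).
In standard coordinates T(e2) = A e2 = <0, 3>.
Converting to F: <0, 3> = -3e1 + 3e2, so the coordinate vector is <-3, 3>.

<-3, 3>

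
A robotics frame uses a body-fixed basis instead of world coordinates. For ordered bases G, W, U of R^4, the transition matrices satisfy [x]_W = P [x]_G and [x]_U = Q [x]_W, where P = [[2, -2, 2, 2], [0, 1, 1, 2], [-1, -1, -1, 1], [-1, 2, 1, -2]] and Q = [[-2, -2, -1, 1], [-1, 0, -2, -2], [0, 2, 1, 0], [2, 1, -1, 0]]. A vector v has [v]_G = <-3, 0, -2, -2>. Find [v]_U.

First [v]_W = P [v]_G = <-14, -6, 3, 5>.
Then [v]_U = Q [v]_W = <42, -2, -9, -37>.

<42, -2, -9, -37>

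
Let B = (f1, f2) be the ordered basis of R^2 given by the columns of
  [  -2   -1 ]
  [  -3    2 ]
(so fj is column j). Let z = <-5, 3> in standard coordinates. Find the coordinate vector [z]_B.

Write z = c_1 f1 + c_2 f2 and solve for the c_i.
System: -2c_1 - c_2 = -5, -3c_1 + 2c_2 = 3; solving gives c_1 = 1, c_2 = 3.
Check: f1 + 3f2 = <-5, 3>.

<1, 3>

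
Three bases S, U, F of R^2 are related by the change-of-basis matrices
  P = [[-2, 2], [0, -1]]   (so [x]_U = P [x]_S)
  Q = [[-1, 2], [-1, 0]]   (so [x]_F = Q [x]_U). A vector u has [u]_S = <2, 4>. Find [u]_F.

First [u]_U = P [u]_S = <4, -4>.
Then [u]_F = Q [u]_U = <-12, -4>.

<-12, -4>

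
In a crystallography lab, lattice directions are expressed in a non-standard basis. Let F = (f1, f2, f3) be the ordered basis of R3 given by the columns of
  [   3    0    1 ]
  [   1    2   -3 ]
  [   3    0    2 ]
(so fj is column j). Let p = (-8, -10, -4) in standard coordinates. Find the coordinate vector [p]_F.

(-4, 3, 4)

[p]_F is the unique c with M c = p, where M has columns f1, ..., f3.
Solving this 3x3 system gives c = (-4, 3, 4).
Check: -4f1 + 3f2 + 4f3 = (-8, -10, -4).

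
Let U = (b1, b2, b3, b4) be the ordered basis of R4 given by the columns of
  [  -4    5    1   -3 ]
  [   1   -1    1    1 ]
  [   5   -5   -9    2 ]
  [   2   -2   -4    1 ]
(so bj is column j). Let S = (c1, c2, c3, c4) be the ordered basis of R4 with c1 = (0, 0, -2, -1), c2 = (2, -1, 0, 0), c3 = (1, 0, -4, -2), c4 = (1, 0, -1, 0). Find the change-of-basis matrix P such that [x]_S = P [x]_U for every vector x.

Let M have columns bj and N have columns cj. Then for every x, N [x]_S = x = M [x]_U, so P = N^(-1) M.
Since det N = -1, N^(-1) has integer entries; multiplying gives P = [[0, -2, 0, 1], [-1, 1, -1, -1], [-1, 2, 2, -1], [-1, 1, 1, 0]].

[[0, -2, 0, 1], [-1, 1, -1, -1], [-1, 2, 2, -1], [-1, 1, 1, 0]]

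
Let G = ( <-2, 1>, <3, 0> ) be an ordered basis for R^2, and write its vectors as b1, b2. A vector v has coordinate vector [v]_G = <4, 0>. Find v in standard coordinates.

<-8, 4>

The coordinates say v = 4b1 + 0·b2; adding the scaled basis vectors gives <-8, 4>.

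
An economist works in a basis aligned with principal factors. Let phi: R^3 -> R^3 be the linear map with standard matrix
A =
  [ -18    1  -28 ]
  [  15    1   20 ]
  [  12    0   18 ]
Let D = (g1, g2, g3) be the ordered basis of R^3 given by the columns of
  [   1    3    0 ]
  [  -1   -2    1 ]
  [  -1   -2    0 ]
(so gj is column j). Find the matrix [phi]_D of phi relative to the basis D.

Let P have columns g1, ..., g3. Then [phi]_D = P^(-1) A P.
Here det P = -1, so P^(-1) is integer; computing A P first and then P^(-1)(A P) gives [[0, 0, -2], [3, 0, 1], [0, 3, 1]].

[[0, 0, -2], [3, 0, 1], [0, 3, 1]]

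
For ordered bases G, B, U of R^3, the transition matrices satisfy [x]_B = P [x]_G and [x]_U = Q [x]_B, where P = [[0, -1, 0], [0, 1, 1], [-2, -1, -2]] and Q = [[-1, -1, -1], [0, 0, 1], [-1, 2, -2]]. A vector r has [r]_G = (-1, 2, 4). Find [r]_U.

(4, -8, 30)

Composing the changes, [r]_U = Q P [r]_G.
Q P = [[2, 1, 1], [-2, -1, -2], [4, 5, 6]]; applying this to (-1, 2, 4) gives (4, -8, 30).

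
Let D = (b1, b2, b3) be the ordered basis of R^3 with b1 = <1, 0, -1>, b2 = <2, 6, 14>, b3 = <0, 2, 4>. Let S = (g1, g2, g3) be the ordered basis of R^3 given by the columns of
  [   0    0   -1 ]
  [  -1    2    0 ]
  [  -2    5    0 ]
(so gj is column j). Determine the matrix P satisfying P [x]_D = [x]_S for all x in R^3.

[[-2, -2, -2], [-1, 2, 0], [-1, -2, 0]]

Take x = bj: its D-coordinates are the j-th standard unit vector, so P e_j — column j of P — equals [bj]_S.
b1 = -2g1 - g2 - g3, giving column 1 = <-2, -1, -1>; repeating for each j gives P = [[-2, -2, -2], [-1, 2, 0], [-1, -2, 0]].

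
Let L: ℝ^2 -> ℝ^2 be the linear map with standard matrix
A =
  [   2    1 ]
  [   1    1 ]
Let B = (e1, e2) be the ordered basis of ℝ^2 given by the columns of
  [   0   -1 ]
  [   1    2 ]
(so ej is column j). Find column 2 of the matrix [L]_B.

Column 2 of [L]_B is the B-coordinate vector of L(e2).
In standard coordinates L(e2) = A e2 = [0, 1].
Converting to B: [0, 1] = e1 + 0·e2, so the coordinate vector is [1, 0].

[1, 0]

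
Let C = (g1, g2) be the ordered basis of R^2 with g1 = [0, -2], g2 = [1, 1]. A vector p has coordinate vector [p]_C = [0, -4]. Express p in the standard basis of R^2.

[-4, -4]

By definition p = 0·g1 - 4g2.
Summing componentwise gives [-4, -4].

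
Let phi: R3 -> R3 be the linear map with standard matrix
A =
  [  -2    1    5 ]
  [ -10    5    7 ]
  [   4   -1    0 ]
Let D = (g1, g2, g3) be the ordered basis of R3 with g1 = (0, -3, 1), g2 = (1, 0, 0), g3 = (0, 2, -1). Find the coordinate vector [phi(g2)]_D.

Column 2 of [phi]_D is the D-coordinate vector of phi(g2).
In standard coordinates phi(g2) = A g2 = (-2, -10, 4).
Converting to D: (-2, -10, 4) = 2g1 - 2g2 - 2g3, so the coordinate vector is (2, -2, -2).

(2, -2, -2)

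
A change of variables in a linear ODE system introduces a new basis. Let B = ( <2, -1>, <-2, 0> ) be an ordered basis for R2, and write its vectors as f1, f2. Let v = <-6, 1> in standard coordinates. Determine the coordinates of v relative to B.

Write v = c_1 f1 + c_2 f2 and solve for the c_i.
System: 2c_1 - 2c_2 = -6, -c_1 + 0c_2 = 1; solving gives c_1 = -1, c_2 = 2.
Check: -f1 + 2f2 = <-6, 1>.

<-1, 2>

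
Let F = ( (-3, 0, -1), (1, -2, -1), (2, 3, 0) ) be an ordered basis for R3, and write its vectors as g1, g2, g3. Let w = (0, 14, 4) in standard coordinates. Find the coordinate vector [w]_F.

Write w = c_1 g1 + ... + c_3 g3 and solve for the c_i.
Solving this 3x3 system gives c = (0, -4, 2).
Check: 0·g1 - 4g2 + 2g3 = (0, 14, 4).

(0, -4, 2)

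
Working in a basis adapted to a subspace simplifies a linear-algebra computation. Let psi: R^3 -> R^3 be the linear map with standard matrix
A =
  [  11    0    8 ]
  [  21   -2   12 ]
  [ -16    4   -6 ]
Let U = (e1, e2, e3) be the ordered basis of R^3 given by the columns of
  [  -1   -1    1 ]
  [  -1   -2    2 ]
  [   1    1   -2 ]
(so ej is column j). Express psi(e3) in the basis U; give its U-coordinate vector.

Column 3 of [psi]_U is the U-coordinate vector of psi(e3).
In standard coordinates psi(e3) = A e3 = (-5, -7, 4).
Converting to U: (-5, -7, 4) = 3e1 + 3e2 + e3, so the coordinate vector is (3, 3, 1).

(3, 3, 1)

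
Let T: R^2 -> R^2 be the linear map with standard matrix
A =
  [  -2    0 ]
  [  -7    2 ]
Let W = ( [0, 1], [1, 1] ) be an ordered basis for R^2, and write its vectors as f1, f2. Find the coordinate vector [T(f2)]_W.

Column 2 of [T]_W is the W-coordinate vector of T(f2).
In standard coordinates T(f2) = A f2 = [-2, -5].
Converting to W: [-2, -5] = -3f1 - 2f2, so the coordinate vector is [-3, -2].

[-3, -2]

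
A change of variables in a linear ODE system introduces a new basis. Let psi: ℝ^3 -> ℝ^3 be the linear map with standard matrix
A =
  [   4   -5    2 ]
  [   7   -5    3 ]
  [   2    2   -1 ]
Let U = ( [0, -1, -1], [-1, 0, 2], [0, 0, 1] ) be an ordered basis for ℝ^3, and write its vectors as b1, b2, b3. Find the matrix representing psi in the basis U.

[[-2, 1, -3], [-3, 0, -2], [3, -3, 0]]

With P the matrix whose columns are b1, ..., b3, [psi]_U = P^(-1) A P.
Column by column: psi(b1) = A b1 = [3, 2, -1]; its U-coordinates [-2, -3, 3] give column 1.
Continuing for each basis vector yields [psi]_U = [[-2, 1, -3], [-3, 0, -2], [3, -3, 0]].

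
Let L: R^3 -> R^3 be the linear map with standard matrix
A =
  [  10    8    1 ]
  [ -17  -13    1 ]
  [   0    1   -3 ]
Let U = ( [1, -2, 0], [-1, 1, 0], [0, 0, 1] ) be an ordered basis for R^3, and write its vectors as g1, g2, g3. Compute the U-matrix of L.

[[-3, -2, -2], [3, 0, -3], [-2, 1, -3]]

The j-th column of [L]_U is [L(gj)]_U.
L(g1) = A g1 = [-6, 9, -2] = -3g1 + 3g2 - 2g3, so column 1 is [-3, 3, -2].
Repeating for g2, g3 and assembling the columns gives [[-3, -2, -2], [3, 0, -3], [-2, 1, -3]].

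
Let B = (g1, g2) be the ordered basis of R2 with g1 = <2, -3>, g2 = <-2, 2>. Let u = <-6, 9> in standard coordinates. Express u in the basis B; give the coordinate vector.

We seek scalars with c_1 g1 + c_2 g2 = u; equivalently solve M c = u where the columns of M are g1, g2.
System: 2c_1 - 2c_2 = -6, -3c_1 + 2c_2 = 9; solving gives c_1 = -3, c_2 = 0.
Check: -3g1 + 0·g2 = <-6, 9>.

<-3, 0>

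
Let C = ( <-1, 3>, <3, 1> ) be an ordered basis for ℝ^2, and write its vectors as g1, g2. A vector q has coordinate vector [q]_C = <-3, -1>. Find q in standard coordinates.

q = M [q]_C, where M has columns g1, g2.
Carrying out the matrix-vector product, q = <0, -10>.

<0, -10>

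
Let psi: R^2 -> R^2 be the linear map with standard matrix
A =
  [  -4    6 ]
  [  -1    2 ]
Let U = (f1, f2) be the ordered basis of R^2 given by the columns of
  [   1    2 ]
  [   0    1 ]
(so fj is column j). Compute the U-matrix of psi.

[[-2, -2], [-1, 0]]

With P the matrix whose columns are f1, f2, [psi]_U = P^(-1) A P.
Column by column: psi(f1) = A f1 = <-4, -1>; its U-coordinates <-2, -1> give column 1.
Continuing for each basis vector yields [psi]_U = [[-2, -2], [-1, 0]].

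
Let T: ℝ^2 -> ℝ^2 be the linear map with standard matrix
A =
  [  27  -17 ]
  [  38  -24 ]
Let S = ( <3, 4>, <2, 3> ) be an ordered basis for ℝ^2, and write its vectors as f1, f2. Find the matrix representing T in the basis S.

Let P have columns f1, f2. Then [T]_S = P^(-1) A P.
Here det P = 1, so P^(-1) is integer; computing A P first and then P^(-1)(A P) gives [[3, 1], [2, 0]].

[[3, 1], [2, 0]]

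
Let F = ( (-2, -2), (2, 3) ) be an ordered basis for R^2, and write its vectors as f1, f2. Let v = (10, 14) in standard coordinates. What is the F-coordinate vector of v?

We seek scalars with c_1 f1 + c_2 f2 = v; equivalently solve M c = v where the columns of M are f1, f2.
System: -2c_1 + 2c_2 = 10, -2c_1 + 3c_2 = 14; solving gives c_1 = -1, c_2 = 4.
Check: -f1 + 4f2 = (10, 14).

(-1, 4)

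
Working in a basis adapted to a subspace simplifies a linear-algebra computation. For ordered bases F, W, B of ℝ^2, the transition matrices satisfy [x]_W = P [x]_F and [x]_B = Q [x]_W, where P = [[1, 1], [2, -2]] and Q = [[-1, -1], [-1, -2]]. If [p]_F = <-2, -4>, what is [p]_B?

Apply P to get W-coordinates <-6, 4>, then Q to get B-coordinates.
The result is [p]_B = <2, -2>.

<2, -2>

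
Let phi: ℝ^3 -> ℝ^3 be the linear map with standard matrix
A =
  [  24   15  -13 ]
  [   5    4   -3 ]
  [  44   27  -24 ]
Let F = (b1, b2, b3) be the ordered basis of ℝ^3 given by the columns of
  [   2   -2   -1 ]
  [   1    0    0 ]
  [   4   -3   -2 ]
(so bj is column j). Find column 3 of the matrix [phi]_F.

<1, 0, 0>

Compute phi(b3) = A b3 = <2, 1, 4> in standard coordinates.
Then write this in F-coordinates: solve for y in y_1 b1 + ... + y_3 b3 = <2, 1, 4>.
This gives y = <1, 0, 0>, which is column 3 of [phi]_F.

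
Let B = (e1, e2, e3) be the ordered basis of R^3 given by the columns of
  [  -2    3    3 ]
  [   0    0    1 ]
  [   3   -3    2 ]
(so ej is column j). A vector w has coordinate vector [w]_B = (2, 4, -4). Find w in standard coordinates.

(-4, -4, -14)

By definition w = 2e1 + 4e2 - 4e3.
Summing componentwise gives (-4, -4, -14).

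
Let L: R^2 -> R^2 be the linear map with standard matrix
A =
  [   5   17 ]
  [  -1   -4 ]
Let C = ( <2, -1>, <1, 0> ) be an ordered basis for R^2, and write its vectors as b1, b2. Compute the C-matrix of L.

[[-2, 1], [-3, 3]]

The j-th column of [L]_C is [L(bj)]_C.
L(b1) = A b1 = <-7, 2> = -2b1 - 3b2, so column 1 is <-2, -3>.
Repeating for b2 and assembling the columns gives [[-2, 1], [-3, 3]].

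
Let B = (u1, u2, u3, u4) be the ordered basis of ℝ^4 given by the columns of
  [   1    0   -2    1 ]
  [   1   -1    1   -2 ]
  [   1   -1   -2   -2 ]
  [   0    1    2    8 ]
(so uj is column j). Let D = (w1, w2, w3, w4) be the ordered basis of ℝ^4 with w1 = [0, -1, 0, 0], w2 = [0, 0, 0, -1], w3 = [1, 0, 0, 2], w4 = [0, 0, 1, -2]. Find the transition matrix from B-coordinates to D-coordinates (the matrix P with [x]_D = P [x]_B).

Let M have columns uj and N have columns wj. Then for every x, N [x]_D = x = M [x]_B, so P = N^(-1) M.
Since det N = -1, N^(-1) has integer entries; multiplying gives P = [[-1, 1, -1, 2], [0, 1, -2, -2], [1, 0, -2, 1], [1, -1, -2, -2]].

[[-1, 1, -1, 2], [0, 1, -2, -2], [1, 0, -2, 1], [1, -1, -2, -2]]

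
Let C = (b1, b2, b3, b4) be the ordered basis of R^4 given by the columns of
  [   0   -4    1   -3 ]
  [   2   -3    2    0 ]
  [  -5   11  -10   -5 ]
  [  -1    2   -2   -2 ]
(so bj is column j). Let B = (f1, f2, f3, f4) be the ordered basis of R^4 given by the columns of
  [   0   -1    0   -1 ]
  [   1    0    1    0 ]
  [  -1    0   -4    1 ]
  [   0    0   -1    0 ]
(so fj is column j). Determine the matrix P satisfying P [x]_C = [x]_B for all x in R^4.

Let M have columns bj and N have columns fj. Then for every x, N [x]_B = x = M [x]_C, so P = N^(-1) M.
Since det N = 1, N^(-1) has integer entries; multiplying gives P = [[1, -1, 0, -2], [0, 2, 1, 2], [1, -2, 2, 2], [0, 2, -2, 1]].

[[1, -1, 0, -2], [0, 2, 1, 2], [1, -2, 2, 2], [0, 2, -2, 1]]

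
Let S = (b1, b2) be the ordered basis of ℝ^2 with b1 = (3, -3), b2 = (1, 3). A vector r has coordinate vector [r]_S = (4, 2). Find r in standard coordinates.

(14, -6)

The coordinates say r = 4b1 + 2b2; adding the scaled basis vectors gives (14, -6).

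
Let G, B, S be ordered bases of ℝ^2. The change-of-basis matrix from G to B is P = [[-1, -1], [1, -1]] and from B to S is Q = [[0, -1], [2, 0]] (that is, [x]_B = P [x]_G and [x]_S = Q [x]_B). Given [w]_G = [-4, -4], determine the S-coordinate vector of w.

[0, 16]

Composing the changes, [w]_S = Q P [w]_G.
Q P = [[-1, 1], [-2, -2]]; applying this to [-4, -4] gives [0, 16].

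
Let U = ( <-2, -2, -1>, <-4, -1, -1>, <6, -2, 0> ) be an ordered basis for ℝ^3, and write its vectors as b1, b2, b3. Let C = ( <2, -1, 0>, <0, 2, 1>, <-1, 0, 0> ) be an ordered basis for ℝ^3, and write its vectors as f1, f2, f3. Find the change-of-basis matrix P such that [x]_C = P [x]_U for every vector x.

[[0, -1, 2], [-1, -1, 0], [2, 2, -2]]

Column j of P is [bj]_C, since P maps U-coordinates to C-coordinates.
Expressing b1 in C: b1 = 0·f1 - f2 + 2f3, so column 1 of P is <0, -1, 2>.
Doing the same for each bj gives P = [[0, -1, 2], [-1, -1, 0], [2, 2, -2]].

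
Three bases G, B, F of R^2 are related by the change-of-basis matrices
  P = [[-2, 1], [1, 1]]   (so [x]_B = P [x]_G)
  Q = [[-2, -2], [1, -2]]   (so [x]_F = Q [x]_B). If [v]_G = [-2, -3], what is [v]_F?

Apply P to get B-coordinates [1, -5], then Q to get F-coordinates.
The result is [v]_F = [8, 11].

[8, 11]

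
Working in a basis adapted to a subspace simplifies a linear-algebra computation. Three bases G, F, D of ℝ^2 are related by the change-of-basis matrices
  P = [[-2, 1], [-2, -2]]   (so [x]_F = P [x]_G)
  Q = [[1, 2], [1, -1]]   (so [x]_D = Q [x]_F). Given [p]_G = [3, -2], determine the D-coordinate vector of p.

[-12, -6]

Apply P to get F-coordinates [-8, -2], then Q to get D-coordinates.
The result is [p]_D = [-12, -6].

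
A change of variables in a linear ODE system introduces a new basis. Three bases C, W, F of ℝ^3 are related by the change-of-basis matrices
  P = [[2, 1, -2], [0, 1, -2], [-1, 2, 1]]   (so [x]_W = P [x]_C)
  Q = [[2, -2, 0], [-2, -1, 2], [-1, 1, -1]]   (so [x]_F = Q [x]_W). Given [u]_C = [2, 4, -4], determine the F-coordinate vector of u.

Composing the changes, [u]_F = Q P [u]_C.
Q P = [[4, 0, 0], [-6, 1, 8], [-1, -2, -1]]; applying this to [2, 4, -4] gives [8, -40, -6].

[8, -40, -6]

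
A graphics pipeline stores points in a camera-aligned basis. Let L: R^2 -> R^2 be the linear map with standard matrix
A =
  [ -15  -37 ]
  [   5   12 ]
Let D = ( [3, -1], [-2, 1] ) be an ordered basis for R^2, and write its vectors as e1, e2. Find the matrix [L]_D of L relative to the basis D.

The j-th column of [L]_D is [L(ej)]_D.
L(e1) = A e1 = [-8, 3] = -2e1 + e2, so column 1 is [-2, 1].
Repeating for e2 and assembling the columns gives [[-2, -3], [1, -1]].

[[-2, -3], [1, -1]]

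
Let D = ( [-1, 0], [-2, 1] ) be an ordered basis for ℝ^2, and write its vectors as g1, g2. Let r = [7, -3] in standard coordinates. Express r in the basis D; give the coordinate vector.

Write r = c_1 g1 + c_2 g2 and solve for the c_i.
System: -c_1 - 2c_2 = 7, 0c_1 + c_2 = -3; solving gives c_1 = -1, c_2 = -3.
Check: -g1 - 3g2 = [7, -3].

[-1, -3]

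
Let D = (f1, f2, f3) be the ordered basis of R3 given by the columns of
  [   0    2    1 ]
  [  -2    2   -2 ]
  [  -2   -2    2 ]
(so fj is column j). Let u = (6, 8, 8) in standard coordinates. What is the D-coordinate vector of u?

We seek scalars with c_1 f1 + ... + c_3 f3 = u; equivalently solve M c = u where the columns of M are f1, ..., f3.
Row-reducing the augmented matrix [M | u] gives c = (-4, 2, 2).
Check: -4f1 + 2f2 + 2f3 = (6, 8, 8).

(-4, 2, 2)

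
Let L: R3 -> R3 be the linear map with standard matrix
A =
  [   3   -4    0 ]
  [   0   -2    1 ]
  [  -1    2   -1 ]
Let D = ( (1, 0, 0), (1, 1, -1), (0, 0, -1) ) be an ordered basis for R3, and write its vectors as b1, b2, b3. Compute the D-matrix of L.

With P the matrix whose columns are b1, ..., b3, [L]_D = P^(-1) A P.
Column by column: L(b1) = A b1 = (3, 0, -1); its D-coordinates (3, 0, 1) give column 1.
Continuing for each basis vector yields [L]_D = [[3, 2, 1], [0, -3, -1], [1, 1, 0]].

[[3, 2, 1], [0, -3, -1], [1, 1, 0]]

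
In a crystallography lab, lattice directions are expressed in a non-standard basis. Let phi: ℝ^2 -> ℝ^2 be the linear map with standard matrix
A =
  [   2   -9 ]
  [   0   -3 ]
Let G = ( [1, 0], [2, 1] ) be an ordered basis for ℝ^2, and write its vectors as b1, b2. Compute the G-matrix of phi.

[[2, 1], [0, -3]]

The j-th column of [phi]_G is [phi(bj)]_G.
phi(b1) = A b1 = [2, 0] = 2b1 + 0·b2, so column 1 is [2, 0].
Repeating for b2 and assembling the columns gives [[2, 1], [0, -3]].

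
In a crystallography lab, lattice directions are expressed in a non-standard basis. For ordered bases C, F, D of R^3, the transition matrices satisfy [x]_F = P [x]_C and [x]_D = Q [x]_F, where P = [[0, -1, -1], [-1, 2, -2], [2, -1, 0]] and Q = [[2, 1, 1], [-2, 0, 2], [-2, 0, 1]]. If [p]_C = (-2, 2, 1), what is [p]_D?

First [p]_F = P [p]_C = (-3, 4, -6).
Then [p]_D = Q [p]_F = (-8, -6, 0).

(-8, -6, 0)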